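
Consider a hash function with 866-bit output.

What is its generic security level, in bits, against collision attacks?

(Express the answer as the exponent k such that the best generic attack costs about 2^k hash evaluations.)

Step 1: The hash has a 866-bit output.
Step 2: Collision resistance means it should be infeasible to find any x != y with h(x) = h(y).
By the birthday bound, a generic collision search succeeds after about sqrt(2^866) = 2^(866/2) = 2^433 evaluations.
Step 3: Security level = 433 bits.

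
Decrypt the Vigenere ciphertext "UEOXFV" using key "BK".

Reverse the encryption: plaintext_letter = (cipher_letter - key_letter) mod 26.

Step 1: Extend key: BKBKBK
Step 2: Decrypt each letter (c - k) mod 26:
  U(20) - B(1) = (20-1) mod 26 = 19 = T
  E(4) - K(10) = (4-10) mod 26 = 20 = U
  O(14) - B(1) = (14-1) mod 26 = 13 = N
  X(23) - K(10) = (23-10) mod 26 = 13 = N
  F(5) - B(1) = (5-1) mod 26 = 4 = E
  V(21) - K(10) = (21-10) mod 26 = 11 = L
Plaintext: TUNNEL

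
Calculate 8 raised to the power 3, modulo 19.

Step 1: Compute 8^3 mod 19 step by step, reducing modulo 19 at each step.
  8^1 mod 19 = 8
  8^2 mod 19 = (8 * 8) mod 19 = 7
  8^3 mod 19 = (7 * 8) mod 19 = 18
Step 2: Result = 18.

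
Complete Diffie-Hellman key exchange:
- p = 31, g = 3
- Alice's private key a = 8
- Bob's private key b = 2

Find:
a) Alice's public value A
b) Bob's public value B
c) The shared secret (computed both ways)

Step 1: A = g^a mod p = 3^8 mod 31 = 20.
Step 2: B = g^b mod p = 3^2 mod 31 = 9.
Step 3: Alice computes s = B^a mod p = 9^8 mod 31 = 28.
Step 4: Bob computes s = A^b mod p = 20^2 mod 31 = 28.
Both sides agree: shared secret = 28.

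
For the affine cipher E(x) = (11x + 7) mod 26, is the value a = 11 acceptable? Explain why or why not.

Step 1: Compute gcd(11, 26).
Step 2: gcd(11, 26) = 1.
Since gcd = 1, 11 is coprime with 26, so it is a valid key.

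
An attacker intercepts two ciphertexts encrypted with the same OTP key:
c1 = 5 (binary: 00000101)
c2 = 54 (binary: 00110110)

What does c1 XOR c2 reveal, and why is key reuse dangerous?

Step 1: c1 XOR c2 = (m1 XOR k) XOR (m2 XOR k).
Step 2: By XOR associativity/commutativity: = m1 XOR m2 XOR k XOR k = m1 XOR m2.
Step 3: 00000101 XOR 00110110 = 00110011 = 51.
Step 4: The key cancels out! An attacker learns m1 XOR m2 = 51, revealing the relationship between plaintexts.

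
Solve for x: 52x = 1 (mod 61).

Step 1: We need x such that 52 * x = 1 (mod 61).
Step 2: Using the extended Euclidean algorithm or trial:
  52 * 27 = 1404 = 23 * 61 + 1.
Step 3: Since 1404 mod 61 = 1, the inverse is x = 27.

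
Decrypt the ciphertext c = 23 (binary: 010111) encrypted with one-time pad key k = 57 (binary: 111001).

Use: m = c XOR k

Step 1: XOR ciphertext with key:
  Ciphertext: 010111
  Key:        111001
  XOR:        101110
Step 2: Plaintext = 101110 = 46 in decimal.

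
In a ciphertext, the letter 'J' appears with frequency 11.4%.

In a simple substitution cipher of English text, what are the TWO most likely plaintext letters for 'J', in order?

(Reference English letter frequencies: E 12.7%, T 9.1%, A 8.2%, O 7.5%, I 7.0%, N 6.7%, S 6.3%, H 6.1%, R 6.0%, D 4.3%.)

Step 1: Observed frequency of 'J' is 11.4%.
Step 2: Compute distances to each reference frequency and sort:
  E (12.7%): difference = 1.3% <-- BEST
  T (9.1%): difference = 2.3% <-- RUNNER-UP
  A (8.2%): difference = 3.2%
  O (7.5%): difference = 3.9%
  I (7.0%): difference = 4.4%
Step 3: Most likely is 'E' (12.7%, diff 1.3%); second most likely is 'T' (9.1%, diff 2.3%).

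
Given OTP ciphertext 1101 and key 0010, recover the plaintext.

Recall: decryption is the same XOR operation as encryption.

Step 1: XOR ciphertext with key:
  Ciphertext: 1101
  Key:        0010
  XOR:        1111
Step 2: Plaintext = 1111 = 15 in decimal.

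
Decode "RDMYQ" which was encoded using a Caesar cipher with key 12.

Step 1: Reverse the shift by subtracting 12 from each letter position.
  R (position 17) -> position (17-12) mod 26 = 5 -> F
  D (position 3) -> position (3-12) mod 26 = 17 -> R
  M (position 12) -> position (12-12) mod 26 = 0 -> A
  Y (position 24) -> position (24-12) mod 26 = 12 -> M
  Q (position 16) -> position (16-12) mod 26 = 4 -> E
Decrypted message: FRAME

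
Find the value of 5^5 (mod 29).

Step 1: Compute 5^5 mod 29 step by step, reducing modulo 29 at each step.
  5^1 mod 29 = 5
  5^2 mod 29 = (5 * 5) mod 29 = 25
  5^3 mod 29 = (25 * 5) mod 29 = 9
  5^4 mod 29 = (9 * 5) mod 29 = 16
  5^5 mod 29 = (16 * 5) mod 29 = 22
Step 2: Result = 22.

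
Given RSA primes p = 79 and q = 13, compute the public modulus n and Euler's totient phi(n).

Step 1: n = p * q = 79 * 13 = 1027.
Step 2: phi(n) = (p-1)(q-1) = 78 * 12 = 936.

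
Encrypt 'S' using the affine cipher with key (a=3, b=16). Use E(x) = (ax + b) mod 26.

Step 1: Convert 'S' to number: x = 18.
Step 2: E(18) = (3 * 18 + 16) mod 26 = 70 mod 26 = 18.
Step 3: Convert 18 back to letter: S.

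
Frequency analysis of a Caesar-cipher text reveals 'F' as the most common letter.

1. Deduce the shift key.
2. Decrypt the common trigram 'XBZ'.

Step 1: In English, 'E' is the most frequent letter (12.7%).
Step 2: The most frequent ciphertext letter is 'F' (position 5).
Step 3: Shift = (5 - 4) mod 26 = 1.
Step 4: Decrypt 'XBZ' by shifting back 1:
  X -> W
  B -> A
  Z -> Y
Step 5: 'XBZ' decrypts to 'WAY'.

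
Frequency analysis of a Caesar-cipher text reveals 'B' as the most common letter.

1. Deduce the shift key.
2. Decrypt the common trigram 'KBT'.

Step 1: In English, 'E' is the most frequent letter (12.7%).
Step 2: The most frequent ciphertext letter is 'B' (position 1).
Step 3: Shift = (1 - 4) mod 26 = 23.
Step 4: Decrypt 'KBT' by shifting back 23:
  K -> N
  B -> E
  T -> W
Step 5: 'KBT' decrypts to 'NEW'.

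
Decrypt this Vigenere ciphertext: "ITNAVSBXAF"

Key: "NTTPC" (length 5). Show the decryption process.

Step 1: Key 'NTTPC' has length 5. Extended key: NTTPCNTTPC
Step 2: Decrypt each position:
  I(8) - N(13) = 21 = V
  T(19) - T(19) = 0 = A
  N(13) - T(19) = 20 = U
  A(0) - P(15) = 11 = L
  V(21) - C(2) = 19 = T
  S(18) - N(13) = 5 = F
  B(1) - T(19) = 8 = I
  X(23) - T(19) = 4 = E
  A(0) - P(15) = 11 = L
  F(5) - C(2) = 3 = D
Plaintext: VAULTFIELD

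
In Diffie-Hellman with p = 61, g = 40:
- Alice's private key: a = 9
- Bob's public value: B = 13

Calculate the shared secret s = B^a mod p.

Step 1: s = B^a mod p = 13^9 mod 61.
  13^1 mod 61 = 13
  13^2 mod 61 = (13 * 13) mod 61 = 47
  13^3 mod 61 = (47 * 13) mod 61 = 1
  13^4 mod 61 = (1 * 13) mod 61 = 13
  13^5 mod 61 = (13 * 13) mod 61 = 47
  13^6 mod 61 = (47 * 13) mod 61 = 1
  13^7 mod 61 = (1 * 13) mod 61 = 13
  13^8 mod 61 = (13 * 13) mod 61 = 47
  13^9 mod 61 = (47 * 13) mod 61 = 1
Result: shared secret = 1.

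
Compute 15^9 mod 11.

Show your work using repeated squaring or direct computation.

Step 1: Compute 15^9 mod 11 step by step, reducing modulo 11 at each step.
  15^1 mod 11 = 4
  15^2 mod 11 = (4 * 15) mod 11 = 5
  15^3 mod 11 = (5 * 15) mod 11 = 9
  15^4 mod 11 = (9 * 15) mod 11 = 3
  15^5 mod 11 = (3 * 15) mod 11 = 1
  15^6 mod 11 = (1 * 15) mod 11 = 4
  15^7 mod 11 = (4 * 15) mod 11 = 5
  15^8 mod 11 = (5 * 15) mod 11 = 9
  15^9 mod 11 = (9 * 15) mod 11 = 3
Step 2: Result = 3.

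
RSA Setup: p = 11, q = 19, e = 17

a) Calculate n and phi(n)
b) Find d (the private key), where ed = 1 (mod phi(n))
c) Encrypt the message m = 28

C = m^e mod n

Step 1: n = 11 * 19 = 209.
Step 2: phi(n) = (11-1)(19-1) = 10 * 18 = 180.
Step 3: Find d = 17^(-1) mod 180 = 53.
  Verify: 17 * 53 = 901 = 1 (mod 180).
Step 4: C = 28^17 mod 209 = 74.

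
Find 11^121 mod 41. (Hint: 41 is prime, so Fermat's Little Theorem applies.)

Step 1: Since 41 is prime, by Fermat's Little Theorem: 11^40 = 1 (mod 41).
Step 2: Reduce exponent: 121 mod 40 = 1.
Step 3: So 11^121 = 11^1 (mod 41).
Step 4: 11^1 mod 41 = 11.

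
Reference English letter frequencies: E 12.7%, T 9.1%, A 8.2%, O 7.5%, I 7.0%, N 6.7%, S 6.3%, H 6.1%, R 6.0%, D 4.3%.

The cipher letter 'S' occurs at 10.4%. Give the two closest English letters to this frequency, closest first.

Step 1: Observed frequency of 'S' is 10.4%.
Step 2: Compute distances to each reference frequency and sort:
  T (9.1%): difference = 1.3% <-- BEST
  A (8.2%): difference = 2.2% <-- RUNNER-UP
  E (12.7%): difference = 2.3%
  O (7.5%): difference = 2.9%
  I (7.0%): difference = 3.4%
Step 3: Most likely is 'T' (9.1%, diff 1.3%); second most likely is 'A' (8.2%, diff 2.2%).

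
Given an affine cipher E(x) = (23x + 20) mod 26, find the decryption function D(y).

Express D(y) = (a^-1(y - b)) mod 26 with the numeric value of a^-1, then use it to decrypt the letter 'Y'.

Step 1: Find a^-1, the modular inverse of 23 mod 26.
Step 2: We need 23 * a^-1 = 1 (mod 26).
Step 3: 23 * 17 = 391 = 15 * 26 + 1, so a^-1 = 17.
Step 4: D(y) = 17(y - 20) mod 26.
Step 5: Apply to 'Y' (y = 24): D(24) = 17 * (24 - 20) mod 26 = 17 * 4 mod 26 = 16 -> 'Q'.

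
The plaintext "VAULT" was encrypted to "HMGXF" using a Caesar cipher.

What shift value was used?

Step 1: Compare first letters: V (position 21) -> H (position 7).
Step 2: Shift = (7 - 21) mod 26 = 12.
The shift value is 12.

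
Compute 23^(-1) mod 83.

Step 1: We need x such that 23 * x = 1 (mod 83).
Step 2: Using the extended Euclidean algorithm or trial:
  23 * 65 = 1495 = 18 * 83 + 1.
Step 3: Since 1495 mod 83 = 1, the inverse is x = 65.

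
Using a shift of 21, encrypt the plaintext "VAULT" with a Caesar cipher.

Step 1: For each letter, shift forward by 21 positions (mod 26).
  V (position 21) -> position (21+21) mod 26 = 16 -> Q
  A (position 0) -> position (0+21) mod 26 = 21 -> V
  U (position 20) -> position (20+21) mod 26 = 15 -> P
  L (position 11) -> position (11+21) mod 26 = 6 -> G
  T (position 19) -> position (19+21) mod 26 = 14 -> O
Result: QVPGO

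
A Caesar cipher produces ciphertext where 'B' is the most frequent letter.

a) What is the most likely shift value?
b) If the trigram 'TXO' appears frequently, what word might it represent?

Step 1: In English, 'E' is the most frequent letter (12.7%).
Step 2: The most frequent ciphertext letter is 'B' (position 1).
Step 3: Shift = (1 - 4) mod 26 = 23.
Step 4: Decrypt 'TXO' by shifting back 23:
  T -> W
  X -> A
  O -> R
Step 5: 'TXO' decrypts to 'WAR'.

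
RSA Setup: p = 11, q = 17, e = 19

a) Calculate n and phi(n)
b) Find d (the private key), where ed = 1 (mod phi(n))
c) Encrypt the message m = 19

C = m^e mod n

Step 1: n = 11 * 17 = 187.
Step 2: phi(n) = (11-1)(17-1) = 10 * 16 = 160.
Step 3: Find d = 19^(-1) mod 160 = 59.
  Verify: 19 * 59 = 1121 = 1 (mod 160).
Step 4: C = 19^19 mod 187 = 161.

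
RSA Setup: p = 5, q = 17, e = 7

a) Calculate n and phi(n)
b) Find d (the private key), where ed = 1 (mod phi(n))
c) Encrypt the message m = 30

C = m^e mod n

Step 1: n = 5 * 17 = 85.
Step 2: phi(n) = (5-1)(17-1) = 4 * 16 = 64.
Step 3: Find d = 7^(-1) mod 64 = 55.
  Verify: 7 * 55 = 385 = 1 (mod 64).
Step 4: C = 30^7 mod 85 = 55.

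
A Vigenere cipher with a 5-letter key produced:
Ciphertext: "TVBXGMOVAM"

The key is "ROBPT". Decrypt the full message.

Step 1: Key 'ROBPT' has length 5. Extended key: ROBPTROBPT
Step 2: Decrypt each position:
  T(19) - R(17) = 2 = C
  V(21) - O(14) = 7 = H
  B(1) - B(1) = 0 = A
  X(23) - P(15) = 8 = I
  G(6) - T(19) = 13 = N
  M(12) - R(17) = 21 = V
  O(14) - O(14) = 0 = A
  V(21) - B(1) = 20 = U
  A(0) - P(15) = 11 = L
  M(12) - T(19) = 19 = T
Plaintext: CHAINVAULT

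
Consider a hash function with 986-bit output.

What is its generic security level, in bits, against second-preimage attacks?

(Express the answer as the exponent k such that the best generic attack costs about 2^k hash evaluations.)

Step 1: The hash has a 986-bit output.
Step 2: Second-preimage resistance means: given a specific input x, it should be infeasible to find a different y with h(y) = h(x).
With a 986-bit output, a generic search for a second preimage costs about 2^986 evaluations (each trial matches the fixed target with probability 2^-986).
Step 3: Security level = 986 bits.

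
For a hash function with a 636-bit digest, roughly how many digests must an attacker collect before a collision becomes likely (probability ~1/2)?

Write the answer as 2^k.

Step 1: The birthday paradox gives collision probability ~50% after sqrt(2^n) = 2^(n/2) hashes.
Step 2: For 636-bit output: 2^(636/2) = 2^318.
Step 3: Approximately 2^318 hash computations needed.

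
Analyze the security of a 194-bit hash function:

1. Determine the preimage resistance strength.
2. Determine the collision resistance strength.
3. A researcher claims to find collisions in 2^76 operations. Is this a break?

Step 1: Preimage resistance requires brute-force of 2^194 operations.
Step 2: Collision resistance (birthday bound) = 2^(194/2) = 2^97.
Step 3: The claimed attack costs 2^76 operations.
Step 4: Since 2^76 < 2^97, the claimed attack beats the generic birthday bound, so collision resistance is broken.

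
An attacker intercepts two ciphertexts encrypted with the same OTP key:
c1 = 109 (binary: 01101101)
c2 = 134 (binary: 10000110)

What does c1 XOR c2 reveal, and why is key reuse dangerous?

Step 1: c1 XOR c2 = (m1 XOR k) XOR (m2 XOR k).
Step 2: By XOR associativity/commutativity: = m1 XOR m2 XOR k XOR k = m1 XOR m2.
Step 3: 01101101 XOR 10000110 = 11101011 = 235.
Step 4: The key cancels out! An attacker learns m1 XOR m2 = 235, revealing the relationship between plaintexts.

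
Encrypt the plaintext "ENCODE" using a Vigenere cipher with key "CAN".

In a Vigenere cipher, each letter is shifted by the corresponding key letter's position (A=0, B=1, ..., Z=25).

Step 1: Repeat key to match plaintext length:
  Plaintext: ENCODE
  Key:       CANCAN
Step 2: Encrypt each letter:
  E(4) + C(2) = (4+2) mod 26 = 6 = G
  N(13) + A(0) = (13+0) mod 26 = 13 = N
  C(2) + N(13) = (2+13) mod 26 = 15 = P
  O(14) + C(2) = (14+2) mod 26 = 16 = Q
  D(3) + A(0) = (3+0) mod 26 = 3 = D
  E(4) + N(13) = (4+13) mod 26 = 17 = R
Ciphertext: GNPQDR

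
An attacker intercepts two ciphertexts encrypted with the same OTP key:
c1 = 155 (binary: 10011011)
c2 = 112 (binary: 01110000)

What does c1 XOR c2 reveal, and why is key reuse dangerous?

Step 1: c1 XOR c2 = (m1 XOR k) XOR (m2 XOR k).
Step 2: By XOR associativity/commutativity: = m1 XOR m2 XOR k XOR k = m1 XOR m2.
Step 3: 10011011 XOR 01110000 = 11101011 = 235.
Step 4: The key cancels out! An attacker learns m1 XOR m2 = 235, revealing the relationship between plaintexts.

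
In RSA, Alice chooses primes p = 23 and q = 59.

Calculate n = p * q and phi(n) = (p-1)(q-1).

Step 1: n = p * q = 23 * 59 = 1357.
Step 2: phi(n) = (p-1)(q-1) = 22 * 58 = 1276.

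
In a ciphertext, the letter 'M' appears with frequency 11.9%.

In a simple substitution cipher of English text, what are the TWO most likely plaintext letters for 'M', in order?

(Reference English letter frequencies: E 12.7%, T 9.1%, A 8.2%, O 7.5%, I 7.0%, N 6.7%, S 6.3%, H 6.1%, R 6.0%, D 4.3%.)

Step 1: Observed frequency of 'M' is 11.9%.
Step 2: Compute distances to each reference frequency and sort:
  E (12.7%): difference = 0.8% <-- BEST
  T (9.1%): difference = 2.8% <-- RUNNER-UP
  A (8.2%): difference = 3.7%
  O (7.5%): difference = 4.4%
  I (7.0%): difference = 4.9%
Step 3: Most likely is 'E' (12.7%, diff 0.8%); second most likely is 'T' (9.1%, diff 2.8%).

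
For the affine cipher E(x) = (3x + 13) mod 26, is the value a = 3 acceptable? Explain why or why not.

Step 1: Compute gcd(3, 26).
Step 2: gcd(3, 26) = 1.
Since gcd = 1, 3 is coprime with 26, so it is a valid key.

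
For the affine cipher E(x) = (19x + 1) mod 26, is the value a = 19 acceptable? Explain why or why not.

Step 1: Compute gcd(19, 26).
Step 2: gcd(19, 26) = 1.
Since gcd = 1, 19 is coprime with 26, so it is a valid key.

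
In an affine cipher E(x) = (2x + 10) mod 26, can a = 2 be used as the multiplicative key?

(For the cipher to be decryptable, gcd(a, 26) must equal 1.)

Step 1: Compute gcd(2, 26).
Step 2: gcd(2, 26) = 2.
Since gcd = 2 != 1, 2 shares a common factor with 26, so it cannot be used.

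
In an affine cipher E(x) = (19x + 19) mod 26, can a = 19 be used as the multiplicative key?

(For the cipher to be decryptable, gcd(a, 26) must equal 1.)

Step 1: Compute gcd(19, 26).
Step 2: gcd(19, 26) = 1.
Since gcd = 1, 19 is coprime with 26, so it is a valid key.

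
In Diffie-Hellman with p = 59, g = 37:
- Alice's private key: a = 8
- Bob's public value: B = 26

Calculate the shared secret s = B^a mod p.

Step 1: s = B^a mod p = 26^8 mod 59.
  26^1 mod 59 = 26
  26^2 mod 59 = (26 * 26) mod 59 = 27
  26^3 mod 59 = (27 * 26) mod 59 = 53
  26^4 mod 59 = (53 * 26) mod 59 = 21
  26^5 mod 59 = (21 * 26) mod 59 = 15
  26^6 mod 59 = (15 * 26) mod 59 = 36
  26^7 mod 59 = (36 * 26) mod 59 = 51
  26^8 mod 59 = (51 * 26) mod 59 = 28
Result: shared secret = 28.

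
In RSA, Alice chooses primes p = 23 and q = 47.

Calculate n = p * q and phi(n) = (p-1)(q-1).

Step 1: n = p * q = 23 * 47 = 1081.
Step 2: phi(n) = (p-1)(q-1) = 22 * 46 = 1012.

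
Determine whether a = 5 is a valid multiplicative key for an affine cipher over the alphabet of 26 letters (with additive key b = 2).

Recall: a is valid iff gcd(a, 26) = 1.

Step 1: Compute gcd(5, 26).
Step 2: gcd(5, 26) = 1.
Since gcd = 1, 5 is coprime with 26, so it is a valid key.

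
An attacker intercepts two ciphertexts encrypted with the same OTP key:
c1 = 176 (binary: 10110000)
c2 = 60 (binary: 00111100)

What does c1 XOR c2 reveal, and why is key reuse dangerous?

Step 1: c1 XOR c2 = (m1 XOR k) XOR (m2 XOR k).
Step 2: By XOR associativity/commutativity: = m1 XOR m2 XOR k XOR k = m1 XOR m2.
Step 3: 10110000 XOR 00111100 = 10001100 = 140.
Step 4: The key cancels out! An attacker learns m1 XOR m2 = 140, revealing the relationship between plaintexts.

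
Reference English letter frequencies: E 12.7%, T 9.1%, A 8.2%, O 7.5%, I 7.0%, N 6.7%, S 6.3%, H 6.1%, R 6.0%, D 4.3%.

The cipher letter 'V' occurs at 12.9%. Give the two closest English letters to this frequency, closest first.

Step 1: Observed frequency of 'V' is 12.9%.
Step 2: Compute distances to each reference frequency and sort:
  E (12.7%): difference = 0.2% <-- BEST
  T (9.1%): difference = 3.8% <-- RUNNER-UP
  A (8.2%): difference = 4.7%
  O (7.5%): difference = 5.4%
  I (7.0%): difference = 5.9%
Step 3: Most likely is 'E' (12.7%, diff 0.2%); second most likely is 'T' (9.1%, diff 3.8%).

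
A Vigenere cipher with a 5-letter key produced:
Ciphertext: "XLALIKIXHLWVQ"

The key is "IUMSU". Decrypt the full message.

Step 1: Key 'IUMSU' has length 5. Extended key: IUMSUIUMSUIUM
Step 2: Decrypt each position:
  X(23) - I(8) = 15 = P
  L(11) - U(20) = 17 = R
  A(0) - M(12) = 14 = O
  L(11) - S(18) = 19 = T
  I(8) - U(20) = 14 = O
  K(10) - I(8) = 2 = C
  I(8) - U(20) = 14 = O
  X(23) - M(12) = 11 = L
  H(7) - S(18) = 15 = P
  L(11) - U(20) = 17 = R
  W(22) - I(8) = 14 = O
  V(21) - U(20) = 1 = B
  Q(16) - M(12) = 4 = E
Plaintext: PROTOCOLPROBE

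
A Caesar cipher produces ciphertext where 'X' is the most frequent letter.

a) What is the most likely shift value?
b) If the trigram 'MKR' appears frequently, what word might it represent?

Step 1: In English, 'E' is the most frequent letter (12.7%).
Step 2: The most frequent ciphertext letter is 'X' (position 23).
Step 3: Shift = (23 - 4) mod 26 = 19.
Step 4: Decrypt 'MKR' by shifting back 19:
  M -> T
  K -> R
  R -> Y
Step 5: 'MKR' decrypts to 'TRY'.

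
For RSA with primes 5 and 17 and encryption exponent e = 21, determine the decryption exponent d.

Step 1: n = 5 * 17 = 85.
Step 2: phi(n) = 4 * 16 = 64.
Step 3: Find d such that 21 * d = 1 (mod 64).
Step 4: d = 21^(-1) mod 64 = 61.
Verification: 21 * 61 = 1281 = 20 * 64 + 1.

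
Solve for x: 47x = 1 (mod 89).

Step 1: We need x such that 47 * x = 1 (mod 89).
Step 2: Using the extended Euclidean algorithm or trial:
  47 * 36 = 1692 = 19 * 89 + 1.
Step 3: Since 1692 mod 89 = 1, the inverse is x = 36.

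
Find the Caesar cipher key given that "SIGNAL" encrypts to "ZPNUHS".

Step 1: Compare first letters: S (position 18) -> Z (position 25).
Step 2: Shift = (25 - 18) mod 26 = 7.
The shift value is 7.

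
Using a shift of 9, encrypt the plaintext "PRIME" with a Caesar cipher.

Step 1: For each letter, shift forward by 9 positions (mod 26).
  P (position 15) -> position (15+9) mod 26 = 24 -> Y
  R (position 17) -> position (17+9) mod 26 = 0 -> A
  I (position 8) -> position (8+9) mod 26 = 17 -> R
  M (position 12) -> position (12+9) mod 26 = 21 -> V
  E (position 4) -> position (4+9) mod 26 = 13 -> N
Result: YARVN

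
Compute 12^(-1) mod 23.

Step 1: We need x such that 12 * x = 1 (mod 23).
Step 2: Using the extended Euclidean algorithm or trial:
  12 * 2 = 24 = 1 * 23 + 1.
Step 3: Since 24 mod 23 = 1, the inverse is x = 2.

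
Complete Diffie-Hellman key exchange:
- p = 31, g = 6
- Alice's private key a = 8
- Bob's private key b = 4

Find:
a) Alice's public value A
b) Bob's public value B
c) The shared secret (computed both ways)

Step 1: A = g^a mod p = 6^8 mod 31 = 5.
Step 2: B = g^b mod p = 6^4 mod 31 = 25.
Step 3: Alice computes s = B^a mod p = 25^8 mod 31 = 5.
Step 4: Bob computes s = A^b mod p = 5^4 mod 31 = 5.
Both sides agree: shared secret = 5.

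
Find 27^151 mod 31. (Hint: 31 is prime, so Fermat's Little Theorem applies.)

Step 1: Since 31 is prime, by Fermat's Little Theorem: 27^30 = 1 (mod 31).
Step 2: Reduce exponent: 151 mod 30 = 1.
Step 3: So 27^151 = 27^1 (mod 31).
Step 4: 27^1 mod 31 = 27.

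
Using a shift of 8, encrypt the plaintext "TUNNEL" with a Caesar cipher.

Step 1: For each letter, shift forward by 8 positions (mod 26).
  T (position 19) -> position (19+8) mod 26 = 1 -> B
  U (position 20) -> position (20+8) mod 26 = 2 -> C
  N (position 13) -> position (13+8) mod 26 = 21 -> V
  N (position 13) -> position (13+8) mod 26 = 21 -> V
  E (position 4) -> position (4+8) mod 26 = 12 -> M
  L (position 11) -> position (11+8) mod 26 = 19 -> T
Result: BCVVMT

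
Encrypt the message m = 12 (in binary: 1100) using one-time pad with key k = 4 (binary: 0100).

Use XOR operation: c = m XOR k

Step 1: Write out the XOR operation bit by bit:
  Message: 1100
  Key:     0100
  XOR:     1000
Step 2: Convert to decimal: 1000 = 8.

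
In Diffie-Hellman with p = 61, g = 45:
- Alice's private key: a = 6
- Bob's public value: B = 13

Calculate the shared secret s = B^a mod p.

Step 1: s = B^a mod p = 13^6 mod 61.
  13^1 mod 61 = 13
  13^2 mod 61 = (13 * 13) mod 61 = 47
  13^3 mod 61 = (47 * 13) mod 61 = 1
  13^4 mod 61 = (1 * 13) mod 61 = 13
  13^5 mod 61 = (13 * 13) mod 61 = 47
  13^6 mod 61 = (47 * 13) mod 61 = 1
Result: shared secret = 1.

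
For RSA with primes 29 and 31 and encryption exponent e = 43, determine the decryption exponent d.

Step 1: n = 29 * 31 = 899.
Step 2: phi(n) = 28 * 30 = 840.
Step 3: Find d such that 43 * d = 1 (mod 840).
Step 4: d = 43^(-1) mod 840 = 547.
Verification: 43 * 547 = 23521 = 28 * 840 + 1.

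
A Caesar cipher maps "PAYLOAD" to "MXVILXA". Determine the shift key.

Step 1: Compare first letters: P (position 15) -> M (position 12).
Step 2: Shift = (12 - 15) mod 26 = 23.
The shift value is 23.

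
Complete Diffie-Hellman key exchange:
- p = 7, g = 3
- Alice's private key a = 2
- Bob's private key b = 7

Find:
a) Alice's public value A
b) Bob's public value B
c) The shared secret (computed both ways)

Step 1: A = g^a mod p = 3^2 mod 7 = 2.
Step 2: B = g^b mod p = 3^7 mod 7 = 3.
Step 3: Alice computes s = B^a mod p = 3^2 mod 7 = 2.
Step 4: Bob computes s = A^b mod p = 2^7 mod 7 = 2.
Both sides agree: shared secret = 2.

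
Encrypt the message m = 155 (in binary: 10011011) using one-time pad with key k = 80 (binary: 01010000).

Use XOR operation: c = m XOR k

Step 1: Write out the XOR operation bit by bit:
  Message: 10011011
  Key:     01010000
  XOR:     11001011
Step 2: Convert to decimal: 11001011 = 203.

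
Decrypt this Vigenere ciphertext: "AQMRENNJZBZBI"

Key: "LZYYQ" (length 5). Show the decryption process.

Step 1: Key 'LZYYQ' has length 5. Extended key: LZYYQLZYYQLZY
Step 2: Decrypt each position:
  A(0) - L(11) = 15 = P
  Q(16) - Z(25) = 17 = R
  M(12) - Y(24) = 14 = O
  R(17) - Y(24) = 19 = T
  E(4) - Q(16) = 14 = O
  N(13) - L(11) = 2 = C
  N(13) - Z(25) = 14 = O
  J(9) - Y(24) = 11 = L
  Z(25) - Y(24) = 1 = B
  B(1) - Q(16) = 11 = L
  Z(25) - L(11) = 14 = O
  B(1) - Z(25) = 2 = C
  I(8) - Y(24) = 10 = K
Plaintext: PROTOCOLBLOCK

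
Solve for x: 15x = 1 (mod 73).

Step 1: We need x such that 15 * x = 1 (mod 73).
Step 2: Using the extended Euclidean algorithm or trial:
  15 * 39 = 585 = 8 * 73 + 1.
Step 3: Since 585 mod 73 = 1, the inverse is x = 39.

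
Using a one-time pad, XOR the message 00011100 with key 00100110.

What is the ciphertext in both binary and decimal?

Step 1: Write out the XOR operation bit by bit:
  Message: 00011100
  Key:     00100110
  XOR:     00111010
Step 2: Convert to decimal: 00111010 = 58.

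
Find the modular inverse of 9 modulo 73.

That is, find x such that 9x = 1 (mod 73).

Step 1: We need x such that 9 * x = 1 (mod 73).
Step 2: Using the extended Euclidean algorithm or trial:
  9 * 65 = 585 = 8 * 73 + 1.
Step 3: Since 585 mod 73 = 1, the inverse is x = 65.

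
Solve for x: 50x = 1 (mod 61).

Step 1: We need x such that 50 * x = 1 (mod 61).
Step 2: Using the extended Euclidean algorithm or trial:
  50 * 11 = 550 = 9 * 61 + 1.
Step 3: Since 550 mod 61 = 1, the inverse is x = 11.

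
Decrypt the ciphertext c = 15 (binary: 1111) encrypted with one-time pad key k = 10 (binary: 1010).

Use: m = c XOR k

Step 1: XOR ciphertext with key:
  Ciphertext: 1111
  Key:        1010
  XOR:        0101
Step 2: Plaintext = 0101 = 5 in decimal.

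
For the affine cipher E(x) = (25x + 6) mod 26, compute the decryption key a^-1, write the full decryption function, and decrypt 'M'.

Step 1: Find a^-1, the modular inverse of 25 mod 26.
Step 2: We need 25 * a^-1 = 1 (mod 26).
Step 3: 25 * 25 = 625 = 24 * 26 + 1, so a^-1 = 25.
Step 4: D(y) = 25(y - 6) mod 26.
Step 5: Apply to 'M' (y = 12): D(12) = 25 * (12 - 6) mod 26 = 25 * 6 mod 26 = 20 -> 'U'.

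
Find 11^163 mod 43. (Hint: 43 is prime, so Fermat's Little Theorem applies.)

Step 1: Since 43 is prime, by Fermat's Little Theorem: 11^42 = 1 (mod 43).
Step 2: Reduce exponent: 163 mod 42 = 37.
Step 3: So 11^163 = 11^37 (mod 43).
Step 4: 11^37 mod 43 = 35.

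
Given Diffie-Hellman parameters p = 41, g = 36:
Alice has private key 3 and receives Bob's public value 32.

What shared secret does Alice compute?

Step 1: s = B^a mod p = 32^3 mod 41.
  32^1 mod 41 = 32
  32^2 mod 41 = (32 * 32) mod 41 = 40
  32^3 mod 41 = (40 * 32) mod 41 = 9
Result: shared secret = 9.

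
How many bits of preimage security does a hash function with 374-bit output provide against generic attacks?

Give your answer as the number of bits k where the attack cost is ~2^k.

Step 1: The hash has a 374-bit output.
Step 2: Preimage resistance means: given a digest h(x), it should be infeasible to find any input that hashes to it.
With a 374-bit output there are 2^374 possible digests, so a generic brute-force preimage search costs about 2^374 evaluations.
Step 3: Security level = 374 bits.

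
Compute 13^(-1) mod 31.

Step 1: We need x such that 13 * x = 1 (mod 31).
Step 2: Using the extended Euclidean algorithm or trial:
  13 * 12 = 156 = 5 * 31 + 1.
Step 3: Since 156 mod 31 = 1, the inverse is x = 12.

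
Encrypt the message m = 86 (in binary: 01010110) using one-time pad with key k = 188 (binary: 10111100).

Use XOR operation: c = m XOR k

Step 1: Write out the XOR operation bit by bit:
  Message: 01010110
  Key:     10111100
  XOR:     11101010
Step 2: Convert to decimal: 11101010 = 234.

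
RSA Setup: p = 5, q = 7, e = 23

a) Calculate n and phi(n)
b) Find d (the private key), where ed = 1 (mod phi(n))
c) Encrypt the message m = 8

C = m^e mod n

Step 1: n = 5 * 7 = 35.
Step 2: phi(n) = (5-1)(7-1) = 4 * 6 = 24.
Step 3: Find d = 23^(-1) mod 24 = 23.
  Verify: 23 * 23 = 529 = 1 (mod 24).
Step 4: C = 8^23 mod 35 = 22.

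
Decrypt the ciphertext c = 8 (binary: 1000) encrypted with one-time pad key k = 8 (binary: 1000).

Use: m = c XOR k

Step 1: XOR ciphertext with key:
  Ciphertext: 1000
  Key:        1000
  XOR:        0000
Step 2: Plaintext = 0000 = 0 in decimal.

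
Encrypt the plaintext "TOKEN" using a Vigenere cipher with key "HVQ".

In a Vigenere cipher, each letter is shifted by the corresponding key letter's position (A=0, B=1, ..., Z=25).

Step 1: Repeat key to match plaintext length:
  Plaintext: TOKEN
  Key:       HVQHV
Step 2: Encrypt each letter:
  T(19) + H(7) = (19+7) mod 26 = 0 = A
  O(14) + V(21) = (14+21) mod 26 = 9 = J
  K(10) + Q(16) = (10+16) mod 26 = 0 = A
  E(4) + H(7) = (4+7) mod 26 = 11 = L
  N(13) + V(21) = (13+21) mod 26 = 8 = I
Ciphertext: AJALI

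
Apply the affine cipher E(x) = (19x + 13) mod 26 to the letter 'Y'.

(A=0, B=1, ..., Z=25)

Step 1: Convert 'Y' to number: x = 24.
Step 2: E(24) = (19 * 24 + 13) mod 26 = 469 mod 26 = 1.
Step 3: Convert 1 back to letter: B.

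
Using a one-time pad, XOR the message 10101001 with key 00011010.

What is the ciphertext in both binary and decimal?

Step 1: Write out the XOR operation bit by bit:
  Message: 10101001
  Key:     00011010
  XOR:     10110011
Step 2: Convert to decimal: 10110011 = 179.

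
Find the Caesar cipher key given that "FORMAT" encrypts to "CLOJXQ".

Step 1: Compare first letters: F (position 5) -> C (position 2).
Step 2: Shift = (2 - 5) mod 26 = 23.
The shift value is 23.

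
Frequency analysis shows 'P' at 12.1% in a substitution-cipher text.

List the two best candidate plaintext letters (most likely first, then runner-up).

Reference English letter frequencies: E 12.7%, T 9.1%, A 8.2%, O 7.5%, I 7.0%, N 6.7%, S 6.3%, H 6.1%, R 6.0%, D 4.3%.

Step 1: Observed frequency of 'P' is 12.1%.
Step 2: Compute distances to each reference frequency and sort:
  E (12.7%): difference = 0.6% <-- BEST
  T (9.1%): difference = 3.0% <-- RUNNER-UP
  A (8.2%): difference = 3.9%
  O (7.5%): difference = 4.6%
  I (7.0%): difference = 5.1%
Step 3: Most likely is 'E' (12.7%, diff 0.6%); second most likely is 'T' (9.1%, diff 3.0%).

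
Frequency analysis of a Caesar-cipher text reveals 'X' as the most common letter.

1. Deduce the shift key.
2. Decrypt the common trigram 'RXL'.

Step 1: In English, 'E' is the most frequent letter (12.7%).
Step 2: The most frequent ciphertext letter is 'X' (position 23).
Step 3: Shift = (23 - 4) mod 26 = 19.
Step 4: Decrypt 'RXL' by shifting back 19:
  R -> Y
  X -> E
  L -> S
Step 5: 'RXL' decrypts to 'YES'.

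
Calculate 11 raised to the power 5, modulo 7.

Step 1: Compute 11^5 mod 7 step by step, reducing modulo 7 at each step.
  11^1 mod 7 = 4
  11^2 mod 7 = (4 * 11) mod 7 = 2
  11^3 mod 7 = (2 * 11) mod 7 = 1
  11^4 mod 7 = (1 * 11) mod 7 = 4
  11^5 mod 7 = (4 * 11) mod 7 = 2
Step 2: Result = 2.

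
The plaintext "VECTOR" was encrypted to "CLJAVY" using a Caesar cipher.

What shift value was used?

Step 1: Compare first letters: V (position 21) -> C (position 2).
Step 2: Shift = (2 - 21) mod 26 = 7.
The shift value is 7.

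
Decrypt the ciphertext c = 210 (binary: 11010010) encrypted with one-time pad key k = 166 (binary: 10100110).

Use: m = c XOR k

Step 1: XOR ciphertext with key:
  Ciphertext: 11010010
  Key:        10100110
  XOR:        01110100
Step 2: Plaintext = 01110100 = 116 in decimal.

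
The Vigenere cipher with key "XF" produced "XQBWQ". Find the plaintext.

Step 1: Extend key: XFXFX
Step 2: Decrypt each letter (c - k) mod 26:
  X(23) - X(23) = (23-23) mod 26 = 0 = A
  Q(16) - F(5) = (16-5) mod 26 = 11 = L
  B(1) - X(23) = (1-23) mod 26 = 4 = E
  W(22) - F(5) = (22-5) mod 26 = 17 = R
  Q(16) - X(23) = (16-23) mod 26 = 19 = T
Plaintext: ALERT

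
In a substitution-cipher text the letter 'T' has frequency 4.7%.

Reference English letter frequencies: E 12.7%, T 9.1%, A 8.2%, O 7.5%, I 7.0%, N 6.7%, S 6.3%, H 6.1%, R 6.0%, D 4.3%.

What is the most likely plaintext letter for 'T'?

Step 1: The observed frequency is 4.7%.
Step 2: Compare with English frequencies:
  E: 12.7% (difference: 8.0%)
  T: 9.1% (difference: 4.4%)
  A: 8.2% (difference: 3.5%)
  O: 7.5% (difference: 2.8%)
  I: 7.0% (difference: 2.3%)
  N: 6.7% (difference: 2.0%)
  S: 6.3% (difference: 1.6%)
  H: 6.1% (difference: 1.4%)
  R: 6.0% (difference: 1.3%)
  D: 4.3% (difference: 0.4%) <-- closest
Step 3: 'T' most likely represents 'D' (frequency 4.3%).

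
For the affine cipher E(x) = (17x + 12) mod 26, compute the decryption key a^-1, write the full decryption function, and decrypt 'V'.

Step 1: Find a^-1, the modular inverse of 17 mod 26.
Step 2: We need 17 * a^-1 = 1 (mod 26).
Step 3: 17 * 23 = 391 = 15 * 26 + 1, so a^-1 = 23.
Step 4: D(y) = 23(y - 12) mod 26.
Step 5: Apply to 'V' (y = 21): D(21) = 23 * (21 - 12) mod 26 = 23 * 9 mod 26 = 25 -> 'Z'.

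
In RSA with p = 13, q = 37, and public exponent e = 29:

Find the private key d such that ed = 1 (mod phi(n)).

Step 1: n = 13 * 37 = 481.
Step 2: phi(n) = 12 * 36 = 432.
Step 3: Find d such that 29 * d = 1 (mod 432).
Step 4: d = 29^(-1) mod 432 = 149.
Verification: 29 * 149 = 4321 = 10 * 432 + 1.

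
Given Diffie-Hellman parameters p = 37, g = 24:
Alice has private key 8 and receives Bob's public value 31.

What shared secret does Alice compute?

Step 1: s = B^a mod p = 31^8 mod 37.
  31^1 mod 37 = 31
  31^2 mod 37 = (31 * 31) mod 37 = 36
  31^3 mod 37 = (36 * 31) mod 37 = 6
  31^4 mod 37 = (6 * 31) mod 37 = 1
  31^5 mod 37 = (1 * 31) mod 37 = 31
  31^6 mod 37 = (31 * 31) mod 37 = 36
  31^7 mod 37 = (36 * 31) mod 37 = 6
  31^8 mod 37 = (6 * 31) mod 37 = 1
Result: shared secret = 1.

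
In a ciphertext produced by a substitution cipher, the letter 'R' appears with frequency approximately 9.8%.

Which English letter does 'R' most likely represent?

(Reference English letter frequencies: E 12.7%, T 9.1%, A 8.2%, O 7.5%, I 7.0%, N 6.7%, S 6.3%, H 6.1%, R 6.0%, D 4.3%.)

Step 1: The observed frequency is 9.8%.
Step 2: Compare with English frequencies:
  E: 12.7% (difference: 2.9%)
  T: 9.1% (difference: 0.7%) <-- closest
  A: 8.2% (difference: 1.6%)
  O: 7.5% (difference: 2.3%)
  I: 7.0% (difference: 2.8%)
  N: 6.7% (difference: 3.1%)
  S: 6.3% (difference: 3.5%)
  H: 6.1% (difference: 3.7%)
  R: 6.0% (difference: 3.8%)
  D: 4.3% (difference: 5.5%)
Step 3: 'R' most likely represents 'T' (frequency 9.1%).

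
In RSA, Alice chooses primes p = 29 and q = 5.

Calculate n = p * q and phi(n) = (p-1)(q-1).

Step 1: n = p * q = 29 * 5 = 145.
Step 2: phi(n) = (p-1)(q-1) = 28 * 4 = 112.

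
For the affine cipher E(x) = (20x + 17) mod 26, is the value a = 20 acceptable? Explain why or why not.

Step 1: Compute gcd(20, 26).
Step 2: gcd(20, 26) = 2.
Since gcd = 2 != 1, 20 shares a common factor with 26, so it cannot be used.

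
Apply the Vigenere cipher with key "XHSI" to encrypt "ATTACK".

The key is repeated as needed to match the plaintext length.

Step 1: Repeat key to match plaintext length:
  Plaintext: ATTACK
  Key:       XHSIXH
Step 2: Encrypt each letter:
  A(0) + X(23) = (0+23) mod 26 = 23 = X
  T(19) + H(7) = (19+7) mod 26 = 0 = A
  T(19) + S(18) = (19+18) mod 26 = 11 = L
  A(0) + I(8) = (0+8) mod 26 = 8 = I
  C(2) + X(23) = (2+23) mod 26 = 25 = Z
  K(10) + H(7) = (10+7) mod 26 = 17 = R
Ciphertext: XALIZR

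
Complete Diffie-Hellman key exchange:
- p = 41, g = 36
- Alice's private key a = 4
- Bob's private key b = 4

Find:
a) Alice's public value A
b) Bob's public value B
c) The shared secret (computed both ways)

Step 1: A = g^a mod p = 36^4 mod 41 = 10.
Step 2: B = g^b mod p = 36^4 mod 41 = 10.
Step 3: Alice computes s = B^a mod p = 10^4 mod 41 = 37.
Step 4: Bob computes s = A^b mod p = 10^4 mod 41 = 37.
Both sides agree: shared secret = 37.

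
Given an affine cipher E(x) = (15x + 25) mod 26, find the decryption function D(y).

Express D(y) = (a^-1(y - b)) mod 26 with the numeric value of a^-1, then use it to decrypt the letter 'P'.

Step 1: Find a^-1, the modular inverse of 15 mod 26.
Step 2: We need 15 * a^-1 = 1 (mod 26).
Step 3: 15 * 7 = 105 = 4 * 26 + 1, so a^-1 = 7.
Step 4: D(y) = 7(y - 25) mod 26.
Step 5: Apply to 'P' (y = 15): D(15) = 7 * (15 - 25) mod 26 = 7 * -10 mod 26 = 8 -> 'I'.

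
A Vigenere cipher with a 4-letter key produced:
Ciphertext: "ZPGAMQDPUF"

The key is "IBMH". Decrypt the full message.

Step 1: Key 'IBMH' has length 4. Extended key: IBMHIBMHIB
Step 2: Decrypt each position:
  Z(25) - I(8) = 17 = R
  P(15) - B(1) = 14 = O
  G(6) - M(12) = 20 = U
  A(0) - H(7) = 19 = T
  M(12) - I(8) = 4 = E
  Q(16) - B(1) = 15 = P
  D(3) - M(12) = 17 = R
  P(15) - H(7) = 8 = I
  U(20) - I(8) = 12 = M
  F(5) - B(1) = 4 = E
Plaintext: ROUTEPRIME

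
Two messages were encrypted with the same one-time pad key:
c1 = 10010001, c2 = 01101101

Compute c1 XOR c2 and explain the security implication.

Step 1: c1 XOR c2 = (m1 XOR k) XOR (m2 XOR k).
Step 2: By XOR associativity/commutativity: = m1 XOR m2 XOR k XOR k = m1 XOR m2.
Step 3: 10010001 XOR 01101101 = 11111100 = 252.
Step 4: The key cancels out! An attacker learns m1 XOR m2 = 252, revealing the relationship between plaintexts.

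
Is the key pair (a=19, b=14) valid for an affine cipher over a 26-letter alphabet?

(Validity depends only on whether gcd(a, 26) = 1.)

Step 1: Compute gcd(19, 26).
Step 2: gcd(19, 26) = 1.
Since gcd = 1, 19 is coprime with 26, so it is a valid key.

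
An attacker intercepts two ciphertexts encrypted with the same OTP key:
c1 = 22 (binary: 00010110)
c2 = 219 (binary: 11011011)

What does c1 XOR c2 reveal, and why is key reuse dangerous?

Step 1: c1 XOR c2 = (m1 XOR k) XOR (m2 XOR k).
Step 2: By XOR associativity/commutativity: = m1 XOR m2 XOR k XOR k = m1 XOR m2.
Step 3: 00010110 XOR 11011011 = 11001101 = 205.
Step 4: The key cancels out! An attacker learns m1 XOR m2 = 205, revealing the relationship between plaintexts.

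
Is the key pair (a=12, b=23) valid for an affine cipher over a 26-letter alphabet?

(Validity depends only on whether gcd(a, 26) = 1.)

Step 1: Compute gcd(12, 26).
Step 2: gcd(12, 26) = 2.
Since gcd = 2 != 1, 12 shares a common factor with 26, so it cannot be used.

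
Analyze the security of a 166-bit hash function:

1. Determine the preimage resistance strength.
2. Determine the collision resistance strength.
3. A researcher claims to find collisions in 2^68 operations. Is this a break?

Step 1: Preimage resistance requires brute-force of 2^166 operations.
Step 2: Collision resistance (birthday bound) = 2^(166/2) = 2^83.
Step 3: The claimed attack costs 2^68 operations.
Step 4: Since 2^68 < 2^83, the claimed attack beats the generic birthday bound, so collision resistance is broken.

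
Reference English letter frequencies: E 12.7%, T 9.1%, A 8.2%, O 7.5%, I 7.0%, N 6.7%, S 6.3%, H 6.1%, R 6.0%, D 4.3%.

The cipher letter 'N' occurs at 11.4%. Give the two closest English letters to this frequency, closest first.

Step 1: Observed frequency of 'N' is 11.4%.
Step 2: Compute distances to each reference frequency and sort:
  E (12.7%): difference = 1.3% <-- BEST
  T (9.1%): difference = 2.3% <-- RUNNER-UP
  A (8.2%): difference = 3.2%
  O (7.5%): difference = 3.9%
  I (7.0%): difference = 4.4%
Step 3: Most likely is 'E' (12.7%, diff 1.3%); second most likely is 'T' (9.1%, diff 2.3%).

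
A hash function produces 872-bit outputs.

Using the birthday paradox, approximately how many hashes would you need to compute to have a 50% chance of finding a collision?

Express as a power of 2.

Step 1: The birthday paradox gives collision probability ~50% after sqrt(2^n) = 2^(n/2) hashes.
Step 2: For 872-bit output: 2^(872/2) = 2^436.
Step 3: Approximately 2^436 hash computations needed.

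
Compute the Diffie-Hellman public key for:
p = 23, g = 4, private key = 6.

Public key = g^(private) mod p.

Step 1: A = g^a mod p = 4^6 mod 23.
  4^1 mod 23 = 4
  4^2 mod 23 = (4 * 4) mod 23 = 16
  4^3 mod 23 = (16 * 4) mod 23 = 18
  4^4 mod 23 = (18 * 4) mod 23 = 3
  4^5 mod 23 = (3 * 4) mod 23 = 12
  4^6 mod 23 = (12 * 4) mod 23 = 2
Result: A = 2.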